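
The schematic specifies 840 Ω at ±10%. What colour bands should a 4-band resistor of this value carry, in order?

840 Ω = 84 × 10^1.
8 → grey
4 → yellow
Multiplier 10^1 → brown.
±10% tolerance → silver.

grey, yellow, brown, silver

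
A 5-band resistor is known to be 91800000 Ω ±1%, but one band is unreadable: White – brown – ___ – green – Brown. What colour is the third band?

grey

91800000 Ω = 918 × 10^5.
The third band gives digit 8 of the significand, and 8 is grey.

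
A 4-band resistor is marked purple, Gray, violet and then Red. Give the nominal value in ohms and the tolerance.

Violet → 7 (first significant figure)
Grey → 8 (second significant figure)
Violet → ×10^7 multiplier
Red → ±2% tolerance
78 × 10000000 = 780000000 Ω

780000000 Ω ±2%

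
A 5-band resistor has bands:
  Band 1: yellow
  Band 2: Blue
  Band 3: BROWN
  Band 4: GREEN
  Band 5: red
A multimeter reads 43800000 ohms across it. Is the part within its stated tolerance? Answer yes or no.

Yellow → 4 (first significant figure)
Blue → 6 (second significant figure)
Brown → 1 (third significant figure)
Green → ×10^5 multiplier
Red → ±2% tolerance
461 × 100000 = 46100000 Ω
Allowed range: 45178000 Ω to 47022000 Ω.
43800000 ohms lies outside that range.

no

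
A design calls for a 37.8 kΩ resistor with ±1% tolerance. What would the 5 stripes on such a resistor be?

orange, violet, grey, red, brown

37800 Ω = 378 × 10^2.
3 → orange
7 → violet
8 → grey
Multiplier 10^2 → red.
±1% tolerance → brown.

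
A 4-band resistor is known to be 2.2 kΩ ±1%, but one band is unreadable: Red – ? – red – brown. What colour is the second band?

red

2200 Ω = 22 × 10^2.
The second band gives digit 2 of the significand, and 2 is red.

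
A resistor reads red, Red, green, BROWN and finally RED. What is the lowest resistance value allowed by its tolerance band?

Red → 2 (first significant figure)
Red → 2 (second significant figure)
Green → 5 (third significant figure)
Brown → ×10 multiplier
Red → ±2% tolerance
225 × 10 = 2250 Ω
Lowest = 2250 × (1 − 2/100) = 2205 Ω.

2205 Ω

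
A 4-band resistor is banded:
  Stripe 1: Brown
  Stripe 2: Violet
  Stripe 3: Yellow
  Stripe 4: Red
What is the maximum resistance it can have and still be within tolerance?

173400 Ω

Brown → 1 (first significant figure)
Violet → 7 (second significant figure)
Yellow → ×10^4 multiplier
Red → ±2% tolerance
17 × 10000 = 170000 Ω
Maximum = 170000 × (1 + 2/100) = 173400 Ω.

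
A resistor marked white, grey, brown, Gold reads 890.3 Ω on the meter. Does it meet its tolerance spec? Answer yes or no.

no

White → 9 (first significant figure)
Grey → 8 (second significant figure)
Brown → ×10 multiplier
Gold → ±5% tolerance
98 × 10 = 980 Ω
Allowed range: 931 Ω to 1029 Ω.
890.3 Ω lies outside that range.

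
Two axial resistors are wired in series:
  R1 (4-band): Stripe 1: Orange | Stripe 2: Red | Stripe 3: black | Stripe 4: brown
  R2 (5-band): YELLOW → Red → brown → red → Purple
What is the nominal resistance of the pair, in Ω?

R1: orange, red → 32; black ×1 → 32 Ω.
R2: yellow, red, brown → 421; red ×10^2 → 42100 Ω.
Series: 32 + 42100 = 42132 Ω.

42132 Ω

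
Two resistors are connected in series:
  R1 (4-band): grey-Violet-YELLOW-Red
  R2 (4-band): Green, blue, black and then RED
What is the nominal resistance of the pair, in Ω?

870056 Ω

R1: grey, violet → 87; yellow ×10^4 → 870000 Ω.
R2: green, blue → 56; black ×1 → 56 Ω.
Series: 870000 + 56 = 870056 Ω.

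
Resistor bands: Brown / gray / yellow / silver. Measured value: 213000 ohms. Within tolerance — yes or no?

no

Brown → 1 (first significant figure)
Grey → 8 (second significant figure)
Yellow → ×10^4 multiplier
Silver → ±10% tolerance
18 × 10000 = 180000 Ω
Allowed range: 162000 Ω to 198000 Ω.
213000 ohms lies outside that range.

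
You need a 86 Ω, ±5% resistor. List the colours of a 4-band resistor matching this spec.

grey, blue, black, gold

86 Ω = 86 × 10^0.
8 → grey
6 → blue
Multiplier 10^0 → black.
±5% tolerance → gold.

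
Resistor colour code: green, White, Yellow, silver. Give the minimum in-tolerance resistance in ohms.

531000 Ω

Green → 5 (first significant figure)
White → 9 (second significant figure)
Yellow → ×10^4 multiplier
Silver → ±10% tolerance
59 × 10000 = 590000 Ω
Minimum = 590000 × (1 − 10/100) = 531000 Ω.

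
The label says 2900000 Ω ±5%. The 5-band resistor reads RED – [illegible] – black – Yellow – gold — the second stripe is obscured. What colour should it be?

white

2900000 Ω = 290 × 10^4.
The second band gives digit 9 of the significand, and 9 is white.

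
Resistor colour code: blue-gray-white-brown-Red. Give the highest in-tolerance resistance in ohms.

7027.8 Ω

Blue → 6 (first significant figure)
Grey → 8 (second significant figure)
White → 9 (third significant figure)
Brown → ×10 multiplier
Red → ±2% tolerance
689 × 10 = 6890 Ω
Highest = 6890 × (1 + 2/100) = 7027.8 Ω.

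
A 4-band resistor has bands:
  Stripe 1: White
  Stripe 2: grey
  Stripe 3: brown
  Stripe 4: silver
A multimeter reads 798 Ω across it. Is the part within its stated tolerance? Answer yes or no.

White → 9 (first significant figure)
Grey → 8 (second significant figure)
Brown → ×10 multiplier
Silver → ±10% tolerance
98 × 10 = 980 Ω
Allowed range: 882 Ω to 1078 Ω.
798 Ω lies outside that range.

no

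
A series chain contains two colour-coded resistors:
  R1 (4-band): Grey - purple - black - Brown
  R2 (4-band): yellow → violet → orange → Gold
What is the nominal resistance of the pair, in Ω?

R1: grey, violet → 87; black ×1 → 87 Ω.
R2: yellow, violet → 47; orange ×10^3 → 47000 Ω.
Series: 87 + 47000 = 47087 Ω.

47087 Ω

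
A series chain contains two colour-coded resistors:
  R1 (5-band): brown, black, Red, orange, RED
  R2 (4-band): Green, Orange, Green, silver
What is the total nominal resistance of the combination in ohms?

5402000 Ω

R1: brown, black, red → 102; orange ×10^3 → 102000 Ω.
R2: green, orange → 53; green ×10^5 → 5300000 Ω.
Series: 102000 + 5300000 = 5402000 Ω.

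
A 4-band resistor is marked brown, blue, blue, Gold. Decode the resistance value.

16000000 Ω

Brown → 1 (first significant figure)
Blue → 6 (second significant figure)
Blue → ×10^6 multiplier
16 × 1000000 = 16000000 Ω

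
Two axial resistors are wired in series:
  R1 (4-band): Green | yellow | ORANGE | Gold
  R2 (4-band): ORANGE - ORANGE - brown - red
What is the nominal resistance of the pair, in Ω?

54330 Ω

R1: green, yellow → 54; orange ×10^3 → 54000 Ω.
R2: orange, orange → 33; brown ×10 → 330 Ω.
Series: 54000 + 330 = 54330 Ω.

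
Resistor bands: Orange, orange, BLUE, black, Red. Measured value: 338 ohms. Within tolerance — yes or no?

Orange → 3 (first significant figure)
Orange → 3 (second significant figure)
Blue → 6 (third significant figure)
Black → ×1 multiplier
Red → ±2% tolerance
336 × 1 = 336 Ω
Allowed range: 329.28 Ω to 342.72 Ω.
338 ohms lies inside that range.

yes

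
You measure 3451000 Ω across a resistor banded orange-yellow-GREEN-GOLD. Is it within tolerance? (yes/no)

yes

Orange → 3 (first significant figure)
Yellow → 4 (second significant figure)
Green → ×10^5 multiplier
Gold → ±5% tolerance
34 × 100000 = 3400000 Ω
Allowed range: 3230000 Ω to 3570000 Ω.
3451000 Ω lies inside that range.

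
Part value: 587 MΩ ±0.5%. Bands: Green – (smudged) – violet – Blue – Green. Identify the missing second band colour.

grey

587000000 Ω = 587 × 10^6.
The second band gives digit 8 of the significand, and 8 is grey.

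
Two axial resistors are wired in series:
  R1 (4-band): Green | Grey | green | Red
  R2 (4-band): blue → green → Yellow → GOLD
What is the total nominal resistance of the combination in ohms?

R1: green, grey → 58; green ×10^5 → 5800000 Ω.
R2: blue, green → 65; yellow ×10^4 → 650000 Ω.
Series: 5800000 + 650000 = 6450000 Ω.

6450000 Ω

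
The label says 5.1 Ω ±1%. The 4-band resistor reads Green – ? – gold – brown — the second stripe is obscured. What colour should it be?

brown

5.1 Ω = 51 × 10^-1.
The second band gives digit 1 of the significand, and 1 is brown.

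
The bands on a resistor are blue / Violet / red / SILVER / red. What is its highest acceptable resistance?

6.8544 Ω

Blue → 6 (first significant figure)
Violet → 7 (second significant figure)
Red → 2 (third significant figure)
Silver → ×0.01 multiplier
Red → ±2% tolerance
672 × 0.01 = 6.72 Ω
Highest = 6.72 × (1 + 2/100) = 6.8544 Ω.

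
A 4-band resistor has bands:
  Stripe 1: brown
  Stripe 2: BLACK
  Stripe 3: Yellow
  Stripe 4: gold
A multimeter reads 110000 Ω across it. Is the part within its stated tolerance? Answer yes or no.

no

Brown → 1 (first significant figure)
Black → 0 (second significant figure)
Yellow → ×10^4 multiplier
Gold → ±5% tolerance
10 × 10000 = 100000 Ω
Allowed range: 95000 Ω to 105000 Ω.
110000 Ω lies outside that range.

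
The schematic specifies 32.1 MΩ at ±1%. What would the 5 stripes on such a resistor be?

orange, red, brown, green, brown

32100000 Ω = 321 × 10^5.
3 → orange
2 → red
1 → brown
Multiplier 10^5 → green.
±1% tolerance → brown.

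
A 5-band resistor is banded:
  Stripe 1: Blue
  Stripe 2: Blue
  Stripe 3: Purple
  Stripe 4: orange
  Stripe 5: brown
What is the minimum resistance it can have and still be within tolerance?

Blue → 6 (first significant figure)
Blue → 6 (second significant figure)
Violet → 7 (third significant figure)
Orange → ×10^3 multiplier
Brown → ±1% tolerance
667 × 1000 = 667000 Ω
Minimum = 667000 × (1 − 1/100) = 660330 Ω.

660330 Ω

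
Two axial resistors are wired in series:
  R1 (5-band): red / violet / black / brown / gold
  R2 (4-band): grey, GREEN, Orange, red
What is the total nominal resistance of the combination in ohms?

87700 Ω

R1: red, violet, black → 270; brown ×10 → 2700 Ω.
R2: grey, green → 85; orange ×10^3 → 85000 Ω.
Series: 2700 + 85000 = 87700 Ω.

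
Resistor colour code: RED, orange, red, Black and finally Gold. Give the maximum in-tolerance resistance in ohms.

Red → 2 (first significant figure)
Orange → 3 (second significant figure)
Red → 2 (third significant figure)
Black → ×1 multiplier
Gold → ±5% tolerance
232 × 1 = 232 Ω
Maximum = 232 × (1 + 5/100) = 243.6 Ω.

243.6 Ω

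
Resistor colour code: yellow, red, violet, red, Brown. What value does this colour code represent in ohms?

Yellow → 4 (first significant figure)
Red → 2 (second significant figure)
Violet → 7 (third significant figure)
Red → ×10^2 multiplier
427 × 100 = 42700 Ω

42700 Ω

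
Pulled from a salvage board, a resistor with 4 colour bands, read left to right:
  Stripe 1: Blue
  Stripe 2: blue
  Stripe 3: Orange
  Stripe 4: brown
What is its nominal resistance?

66000 Ω

Blue → 6 (first significant figure)
Blue → 6 (second significant figure)
Orange → ×10^3 multiplier
66 × 1000 = 66000 Ω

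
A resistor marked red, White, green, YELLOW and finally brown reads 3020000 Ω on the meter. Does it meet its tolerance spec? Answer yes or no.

no

Red → 2 (first significant figure)
White → 9 (second significant figure)
Green → 5 (third significant figure)
Yellow → ×10^4 multiplier
Brown → ±1% tolerance
295 × 10000 = 2950000 Ω
Allowed range: 2920500 Ω to 2979500 Ω.
3020000 Ω lies outside that range.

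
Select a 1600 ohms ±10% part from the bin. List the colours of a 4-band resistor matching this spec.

1600 Ω = 16 × 10^2.
1 → brown
6 → blue
Multiplier 10^2 → red.
±10% tolerance → silver.

brown, blue, red, silver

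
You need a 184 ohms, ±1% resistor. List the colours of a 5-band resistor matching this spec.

184 Ω = 184 × 10^0.
1 → brown
8 → grey
4 → yellow
Multiplier 10^0 → black.
±1% tolerance → brown.

brown, grey, yellow, black, brown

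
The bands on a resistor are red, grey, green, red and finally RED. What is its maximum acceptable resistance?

Red → 2 (first significant figure)
Grey → 8 (second significant figure)
Green → 5 (third significant figure)
Red → ×10^2 multiplier
Red → ±2% tolerance
285 × 100 = 28500 Ω
Maximum = 28500 × (1 + 2/100) = 29070 Ω.

29070 Ω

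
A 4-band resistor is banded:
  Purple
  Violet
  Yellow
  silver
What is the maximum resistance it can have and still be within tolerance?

847000 Ω

Violet → 7 (first significant figure)
Violet → 7 (second significant figure)
Yellow → ×10^4 multiplier
Silver → ±10% tolerance
77 × 10000 = 770000 Ω
Maximum = 770000 × (1 + 10/100) = 847000 Ω.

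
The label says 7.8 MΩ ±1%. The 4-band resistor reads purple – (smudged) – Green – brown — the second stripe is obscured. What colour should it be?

grey

7800000 Ω = 78 × 10^5.
The second band gives digit 8 of the significand, and 8 is grey.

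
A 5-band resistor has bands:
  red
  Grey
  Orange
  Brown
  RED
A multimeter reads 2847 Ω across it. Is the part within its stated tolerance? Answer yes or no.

yes

Red → 2 (first significant figure)
Grey → 8 (second significant figure)
Orange → 3 (third significant figure)
Brown → ×10 multiplier
Red → ±2% tolerance
283 × 10 = 2830 Ω
Allowed range: 2773.4 Ω to 2886.6 Ω.
2847 Ω lies inside that range.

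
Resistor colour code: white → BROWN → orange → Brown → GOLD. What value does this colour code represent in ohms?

9130 Ω

White → 9 (first significant figure)
Brown → 1 (second significant figure)
Orange → 3 (third significant figure)
Brown → ×10 multiplier
913 × 10 = 9130 Ω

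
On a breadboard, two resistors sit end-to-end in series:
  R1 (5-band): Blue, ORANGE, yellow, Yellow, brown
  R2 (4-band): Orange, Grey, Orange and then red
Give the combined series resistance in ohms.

6378000 Ω

R1: blue, orange, yellow → 634; yellow ×10^4 → 6340000 Ω.
R2: orange, grey → 38; orange ×10^3 → 38000 Ω.
Series: 6340000 + 38000 = 6378000 Ω.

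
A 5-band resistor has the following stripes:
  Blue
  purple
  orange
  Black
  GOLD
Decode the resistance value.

673 Ω

Blue → 6 (first significant figure)
Violet → 7 (second significant figure)
Orange → 3 (third significant figure)
Black → ×1 multiplier
673 × 1 = 673 Ω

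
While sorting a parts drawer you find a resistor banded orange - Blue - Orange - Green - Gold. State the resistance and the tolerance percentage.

Orange → 3 (first significant figure)
Blue → 6 (second significant figure)
Orange → 3 (third significant figure)
Green → ×10^5 multiplier
Gold → ±5% tolerance
363 × 100000 = 36300000 Ω

36300000 Ω ±5%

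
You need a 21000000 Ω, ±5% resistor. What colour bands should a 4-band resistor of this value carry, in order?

21000000 Ω = 21 × 10^6.
2 → red
1 → brown
Multiplier 10^6 → blue.
±5% tolerance → gold.

red, brown, blue, gold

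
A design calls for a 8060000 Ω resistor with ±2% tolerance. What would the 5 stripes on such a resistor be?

grey, black, blue, yellow, red

8060000 Ω = 806 × 10^4.
8 → grey
0 → black
6 → blue
Multiplier 10^4 → yellow.
±2% tolerance → red.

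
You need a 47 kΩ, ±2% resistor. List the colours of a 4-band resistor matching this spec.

yellow, violet, orange, red

47000 Ω = 47 × 10^3.
4 → yellow
7 → violet
Multiplier 10^3 → orange.
±2% tolerance → red.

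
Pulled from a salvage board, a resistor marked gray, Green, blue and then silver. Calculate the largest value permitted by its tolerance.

93500000 Ω

Grey → 8 (first significant figure)
Green → 5 (second significant figure)
Blue → ×10^6 multiplier
Silver → ±10% tolerance
85 × 1000000 = 85000000 Ω
Largest = 85000000 × (1 + 10/100) = 93500000 Ω.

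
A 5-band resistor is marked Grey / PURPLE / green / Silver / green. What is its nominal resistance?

Grey → 8 (first significant figure)
Violet → 7 (second significant figure)
Green → 5 (third significant figure)
Silver → ×0.01 multiplier
875 × 0.01 = 8.75 Ω

8.75 Ω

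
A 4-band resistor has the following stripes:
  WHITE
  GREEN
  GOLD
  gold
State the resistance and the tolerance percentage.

9.5 Ω ±5%

White → 9 (first significant figure)
Green → 5 (second significant figure)
Gold → ×0.1 multiplier
Gold → ±5% tolerance
95 × 0.1 = 9.5 Ω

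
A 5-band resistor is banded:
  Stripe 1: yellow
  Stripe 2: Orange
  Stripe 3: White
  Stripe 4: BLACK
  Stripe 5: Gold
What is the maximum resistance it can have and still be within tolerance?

460.95 Ω

Yellow → 4 (first significant figure)
Orange → 3 (second significant figure)
White → 9 (third significant figure)
Black → ×1 multiplier
Gold → ±5% tolerance
439 × 1 = 439 Ω
Maximum = 439 × (1 + 5/100) = 460.95 Ω.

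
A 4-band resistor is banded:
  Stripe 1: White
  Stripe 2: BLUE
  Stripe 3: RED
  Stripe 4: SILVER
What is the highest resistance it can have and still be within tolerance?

10560 Ω

White → 9 (first significant figure)
Blue → 6 (second significant figure)
Red → ×10^2 multiplier
Silver → ±10% tolerance
96 × 100 = 9600 Ω
Highest = 9600 × (1 + 10/100) = 10560 Ω.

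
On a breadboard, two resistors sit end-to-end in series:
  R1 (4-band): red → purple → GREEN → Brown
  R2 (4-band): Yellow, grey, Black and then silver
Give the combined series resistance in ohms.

R1: red, violet → 27; green ×10^5 → 2700000 Ω.
R2: yellow, grey → 48; black ×1 → 48 Ω.
Series: 2700000 + 48 = 2700048 Ω.

2700048 Ω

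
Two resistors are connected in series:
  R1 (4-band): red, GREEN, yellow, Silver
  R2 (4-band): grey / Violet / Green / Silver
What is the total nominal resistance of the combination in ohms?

R1: red, green → 25; yellow ×10^4 → 250000 Ω.
R2: grey, violet → 87; green ×10^5 → 8700000 Ω.
Series: 250000 + 8700000 = 8950000 Ω.

8950000 Ω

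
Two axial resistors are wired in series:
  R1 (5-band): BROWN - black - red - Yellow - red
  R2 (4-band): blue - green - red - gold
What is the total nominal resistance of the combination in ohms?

R1: brown, black, red → 102; yellow ×10^4 → 1020000 Ω.
R2: blue, green → 65; red ×10^2 → 6500 Ω.
Series: 1020000 + 6500 = 1026500 Ω.

1026500 Ω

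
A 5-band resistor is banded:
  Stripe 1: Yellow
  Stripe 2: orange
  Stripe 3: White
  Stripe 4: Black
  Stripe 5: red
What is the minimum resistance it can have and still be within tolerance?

430.22 Ω

Yellow → 4 (first significant figure)
Orange → 3 (second significant figure)
White → 9 (third significant figure)
Black → ×1 multiplier
Red → ±2% tolerance
439 × 1 = 439 Ω
Minimum = 439 × (1 − 2/100) = 430.22 Ω.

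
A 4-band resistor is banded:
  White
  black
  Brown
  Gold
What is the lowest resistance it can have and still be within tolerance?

White → 9 (first significant figure)
Black → 0 (second significant figure)
Brown → ×10 multiplier
Gold → ±5% tolerance
90 × 10 = 900 Ω
Lowest = 900 × (1 − 5/100) = 855 Ω.

855 Ω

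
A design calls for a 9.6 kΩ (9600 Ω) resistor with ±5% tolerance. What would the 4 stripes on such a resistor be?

9600 Ω = 96 × 10^2.
9 → white
6 → blue
Multiplier 10^2 → red.
±5% tolerance → gold.

white, blue, red, gold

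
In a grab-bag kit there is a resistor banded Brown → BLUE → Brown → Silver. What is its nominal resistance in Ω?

160 Ω

Brown → 1 (first significant figure)
Blue → 6 (second significant figure)
Brown → ×10 multiplier
16 × 10 = 160 Ω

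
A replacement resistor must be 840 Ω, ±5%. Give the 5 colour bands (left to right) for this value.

grey, yellow, black, black, gold

840 Ω = 840 × 10^0.
8 → grey
4 → yellow
0 → black
Multiplier 10^0 → black.
±5% tolerance → gold.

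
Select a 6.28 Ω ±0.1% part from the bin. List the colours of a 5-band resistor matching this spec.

6.28 Ω = 628 × 10^-2.
6 → blue
2 → red
8 → grey
Multiplier 10^-2 → silver.
±0.1% tolerance → violet.

blue, red, grey, silver, violet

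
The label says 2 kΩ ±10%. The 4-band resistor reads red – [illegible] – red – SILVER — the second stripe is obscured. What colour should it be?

black

2000 Ω = 20 × 10^2.
The second band gives digit 0 of the significand, and 0 is black.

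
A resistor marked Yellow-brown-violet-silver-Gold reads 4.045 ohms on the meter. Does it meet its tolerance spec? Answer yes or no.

Yellow → 4 (first significant figure)
Brown → 1 (second significant figure)
Violet → 7 (third significant figure)
Silver → ×0.01 multiplier
Gold → ±5% tolerance
417 × 0.01 = 4.17 Ω
Allowed range: 3.9615 Ω to 4.3785 Ω.
4.045 ohms lies inside that range.

yes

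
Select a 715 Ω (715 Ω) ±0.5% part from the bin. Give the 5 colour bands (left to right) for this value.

violet, brown, green, black, green

715 Ω = 715 × 10^0.
7 → violet
1 → brown
5 → green
Multiplier 10^0 → black.
±0.5% tolerance → green.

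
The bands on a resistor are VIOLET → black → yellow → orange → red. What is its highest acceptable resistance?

Violet → 7 (first significant figure)
Black → 0 (second significant figure)
Yellow → 4 (third significant figure)
Orange → ×10^3 multiplier
Red → ±2% tolerance
704 × 1000 = 704000 Ω
Highest = 704000 × (1 + 2/100) = 718080 Ω.

718080 Ω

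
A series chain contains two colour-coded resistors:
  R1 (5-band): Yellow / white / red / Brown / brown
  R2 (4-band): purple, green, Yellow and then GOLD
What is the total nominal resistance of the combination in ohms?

754920 Ω

R1: yellow, white, red → 492; brown ×10 → 4920 Ω.
R2: violet, green → 75; yellow ×10^4 → 750000 Ω.
Series: 4920 + 750000 = 754920 Ω.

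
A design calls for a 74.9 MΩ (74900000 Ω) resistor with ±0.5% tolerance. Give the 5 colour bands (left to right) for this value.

74900000 Ω = 749 × 10^5.
7 → violet
4 → yellow
9 → white
Multiplier 10^5 → green.
±0.5% tolerance → green.

violet, yellow, white, green, green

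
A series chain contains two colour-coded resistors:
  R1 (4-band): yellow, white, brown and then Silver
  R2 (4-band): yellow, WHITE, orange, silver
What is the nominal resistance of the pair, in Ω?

R1: yellow, white → 49; brown ×10 → 490 Ω.
R2: yellow, white → 49; orange ×10^3 → 49000 Ω.
Series: 490 + 49000 = 49490 Ω.

49490 Ω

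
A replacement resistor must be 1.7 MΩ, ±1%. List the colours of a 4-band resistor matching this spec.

1700000 Ω = 17 × 10^5.
1 → brown
7 → violet
Multiplier 10^5 → green.
±1% tolerance → brown.

brown, violet, green, brown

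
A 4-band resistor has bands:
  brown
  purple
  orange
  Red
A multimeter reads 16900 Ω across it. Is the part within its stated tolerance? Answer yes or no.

yes

Brown → 1 (first significant figure)
Violet → 7 (second significant figure)
Orange → ×10^3 multiplier
Red → ±2% tolerance
17 × 1000 = 17000 Ω
Allowed range: 16660 Ω to 17340 Ω.
16900 Ω lies inside that range.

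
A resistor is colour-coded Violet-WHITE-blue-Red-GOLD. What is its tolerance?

The last band, gold, is the tolerance band.
Gold corresponds to ±5%.

±5%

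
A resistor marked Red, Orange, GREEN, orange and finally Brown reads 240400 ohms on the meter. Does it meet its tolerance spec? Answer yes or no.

Red → 2 (first significant figure)
Orange → 3 (second significant figure)
Green → 5 (third significant figure)
Orange → ×10^3 multiplier
Brown → ±1% tolerance
235 × 1000 = 235000 Ω
Allowed range: 232650 Ω to 237350 Ω.
240400 ohms lies outside that range.

no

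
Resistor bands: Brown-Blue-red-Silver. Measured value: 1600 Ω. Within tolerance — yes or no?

Brown → 1 (first significant figure)
Blue → 6 (second significant figure)
Red → ×10^2 multiplier
Silver → ±10% tolerance
16 × 100 = 1600 Ω
Allowed range: 1440 Ω to 1760 Ω.
1600 Ω lies inside that range.

yes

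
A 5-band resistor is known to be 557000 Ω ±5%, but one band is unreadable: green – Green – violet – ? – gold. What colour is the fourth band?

orange

557000 Ω = 557 × 10^3.
The fourth band is the multiplier, 10^3, which is orange.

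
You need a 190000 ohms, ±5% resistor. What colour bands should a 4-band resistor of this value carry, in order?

190000 Ω = 19 × 10^4.
1 → brown
9 → white
Multiplier 10^4 → yellow.
±5% tolerance → gold.

brown, white, yellow, gold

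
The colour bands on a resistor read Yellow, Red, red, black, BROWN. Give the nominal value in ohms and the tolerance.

Yellow → 4 (first significant figure)
Red → 2 (second significant figure)
Red → 2 (third significant figure)
Black → ×1 multiplier
Brown → ±1% tolerance
422 × 1 = 422 Ω

422 Ω ±1%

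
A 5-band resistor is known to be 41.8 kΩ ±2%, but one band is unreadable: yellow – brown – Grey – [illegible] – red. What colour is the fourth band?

red

41800 Ω = 418 × 10^2.
The fourth band is the multiplier, 10^2, which is red.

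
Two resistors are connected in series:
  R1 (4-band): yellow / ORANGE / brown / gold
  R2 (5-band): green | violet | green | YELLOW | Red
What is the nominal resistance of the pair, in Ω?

5750430 Ω

R1: yellow, orange → 43; brown ×10 → 430 Ω.
R2: green, violet, green → 575; yellow ×10^4 → 5750000 Ω.
Series: 430 + 5750000 = 5750430 Ω.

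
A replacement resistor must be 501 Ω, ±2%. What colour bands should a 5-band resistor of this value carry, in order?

green, black, brown, black, red

501 Ω = 501 × 10^0.
5 → green
0 → black
1 → brown
Multiplier 10^0 → black.
±2% tolerance → red.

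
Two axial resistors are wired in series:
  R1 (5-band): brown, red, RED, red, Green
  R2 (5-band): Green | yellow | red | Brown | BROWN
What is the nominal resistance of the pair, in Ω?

17620 Ω

R1: brown, red, red → 122; red ×10^2 → 12200 Ω.
R2: green, yellow, red → 542; brown ×10 → 5420 Ω.
Series: 12200 + 5420 = 17620 Ω.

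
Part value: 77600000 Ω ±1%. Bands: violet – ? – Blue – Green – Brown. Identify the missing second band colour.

77600000 Ω = 776 × 10^5.
The second band gives digit 7 of the significand, and 7 is violet.

violet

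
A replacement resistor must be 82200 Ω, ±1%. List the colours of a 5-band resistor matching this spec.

82200 Ω = 822 × 10^2.
8 → grey
2 → red
2 → red
Multiplier 10^2 → red.
±1% tolerance → brown.

grey, red, red, red, brown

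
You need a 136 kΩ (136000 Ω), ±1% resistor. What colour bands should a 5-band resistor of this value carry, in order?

136000 Ω = 136 × 10^3.
1 → brown
3 → orange
6 → blue
Multiplier 10^3 → orange.
±1% tolerance → brown.

brown, orange, blue, orange, brown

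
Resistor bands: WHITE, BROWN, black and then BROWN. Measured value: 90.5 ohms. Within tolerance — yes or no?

White → 9 (first significant figure)
Brown → 1 (second significant figure)
Black → ×1 multiplier
Brown → ±1% tolerance
91 × 1 = 91 Ω
Allowed range: 90.09 Ω to 91.91 Ω.
90.5 ohms lies inside that range.

yes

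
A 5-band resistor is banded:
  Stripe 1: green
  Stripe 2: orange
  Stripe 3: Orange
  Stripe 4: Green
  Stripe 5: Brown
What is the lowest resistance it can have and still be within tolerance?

Green → 5 (first significant figure)
Orange → 3 (second significant figure)
Orange → 3 (third significant figure)
Green → ×10^5 multiplier
Brown → ±1% tolerance
533 × 100000 = 53300000 Ω
Lowest = 53300000 × (1 − 1/100) = 52767000 Ω.

52767000 Ω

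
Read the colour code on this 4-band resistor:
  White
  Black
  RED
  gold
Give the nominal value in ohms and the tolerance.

White → 9 (first significant figure)
Black → 0 (second significant figure)
Red → ×10^2 multiplier
Gold → ±5% tolerance
90 × 100 = 9000 Ω

9000 Ω ±5%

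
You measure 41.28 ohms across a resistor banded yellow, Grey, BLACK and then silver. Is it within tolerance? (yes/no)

Yellow → 4 (first significant figure)
Grey → 8 (second significant figure)
Black → ×1 multiplier
Silver → ±10% tolerance
48 × 1 = 48 Ω
Allowed range: 43.2 Ω to 52.8 Ω.
41.28 ohms lies outside that range.

no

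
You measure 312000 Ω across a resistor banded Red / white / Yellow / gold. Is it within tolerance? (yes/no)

Red → 2 (first significant figure)
White → 9 (second significant figure)
Yellow → ×10^4 multiplier
Gold → ±5% tolerance
29 × 10000 = 290000 Ω
Allowed range: 275500 Ω to 304500 Ω.
312000 Ω lies outside that range.

no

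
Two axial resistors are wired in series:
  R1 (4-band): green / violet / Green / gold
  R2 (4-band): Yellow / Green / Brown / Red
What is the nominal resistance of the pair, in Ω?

5700450 Ω

R1: green, violet → 57; green ×10^5 → 5700000 Ω.
R2: yellow, green → 45; brown ×10 → 450 Ω.
Series: 5700000 + 450 = 5700450 Ω.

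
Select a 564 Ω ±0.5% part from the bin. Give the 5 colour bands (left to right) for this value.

564 Ω = 564 × 10^0.
5 → green
6 → blue
4 → yellow
Multiplier 10^0 → black.
±0.5% tolerance → green.

green, blue, yellow, black, green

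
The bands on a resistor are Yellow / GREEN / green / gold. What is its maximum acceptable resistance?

4725000 Ω

Yellow → 4 (first significant figure)
Green → 5 (second significant figure)
Green → ×10^5 multiplier
Gold → ±5% tolerance
45 × 100000 = 4500000 Ω
Maximum = 4500000 × (1 + 5/100) = 4725000 Ω.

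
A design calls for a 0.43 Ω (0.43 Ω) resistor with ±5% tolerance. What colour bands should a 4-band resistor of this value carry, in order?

yellow, orange, silver, gold

0.43 Ω = 43 × 10^-2.
4 → yellow
3 → orange
Multiplier 10^-2 → silver.
±5% tolerance → gold.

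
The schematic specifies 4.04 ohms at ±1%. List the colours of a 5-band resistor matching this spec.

4.04 Ω = 404 × 10^-2.
4 → yellow
0 → black
4 → yellow
Multiplier 10^-2 → silver.
±1% tolerance → brown.

yellow, black, yellow, silver, brown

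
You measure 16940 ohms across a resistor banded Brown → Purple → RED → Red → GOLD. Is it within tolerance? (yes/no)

yes

Brown → 1 (first significant figure)
Violet → 7 (second significant figure)
Red → 2 (third significant figure)
Red → ×10^2 multiplier
Gold → ±5% tolerance
172 × 100 = 17200 Ω
Allowed range: 16340 Ω to 18060 Ω.
16940 ohms lies inside that range.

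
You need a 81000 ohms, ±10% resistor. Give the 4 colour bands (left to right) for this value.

grey, brown, orange, silver

81000 Ω = 81 × 10^3.
8 → grey
1 → brown
Multiplier 10^3 → orange.
±10% tolerance → silver.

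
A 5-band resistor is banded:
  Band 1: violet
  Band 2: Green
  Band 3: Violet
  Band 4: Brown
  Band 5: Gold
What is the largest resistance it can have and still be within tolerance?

Violet → 7 (first significant figure)
Green → 5 (second significant figure)
Violet → 7 (third significant figure)
Brown → ×10 multiplier
Gold → ±5% tolerance
757 × 10 = 7570 Ω
Largest = 7570 × (1 + 5/100) = 7948.5 Ω.

7948.5 Ω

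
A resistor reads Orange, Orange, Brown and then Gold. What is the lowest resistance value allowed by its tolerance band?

313.5 Ω

Orange → 3 (first significant figure)
Orange → 3 (second significant figure)
Brown → ×10 multiplier
Gold → ±5% tolerance
33 × 10 = 330 Ω
Lowest = 330 × (1 − 5/100) = 313.5 Ω.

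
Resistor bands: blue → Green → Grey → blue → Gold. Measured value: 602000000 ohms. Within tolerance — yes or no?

Blue → 6 (first significant figure)
Green → 5 (second significant figure)
Grey → 8 (third significant figure)
Blue → ×10^6 multiplier
Gold → ±5% tolerance
658 × 1000000 = 658000000 Ω
Allowed range: 625100000 Ω to 690900000 Ω.
602000000 ohms lies outside that range.

no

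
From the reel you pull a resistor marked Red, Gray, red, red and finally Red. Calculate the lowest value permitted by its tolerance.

Red → 2 (first significant figure)
Grey → 8 (second significant figure)
Red → 2 (third significant figure)
Red → ×10^2 multiplier
Red → ±2% tolerance
282 × 100 = 28200 Ω
Lowest = 28200 × (1 − 2/100) = 27636 Ω.

27636 Ω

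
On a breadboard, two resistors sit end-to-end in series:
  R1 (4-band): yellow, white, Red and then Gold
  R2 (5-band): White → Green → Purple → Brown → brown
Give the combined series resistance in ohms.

R1: yellow, white → 49; red ×10^2 → 4900 Ω.
R2: white, green, violet → 957; brown ×10 → 9570 Ω.
Series: 4900 + 9570 = 14470 Ω.

14470 Ω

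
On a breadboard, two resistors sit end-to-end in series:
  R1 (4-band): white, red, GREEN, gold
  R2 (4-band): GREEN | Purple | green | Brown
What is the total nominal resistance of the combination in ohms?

14900000 Ω

R1: white, red → 92; green ×10^5 → 9200000 Ω.
R2: green, violet → 57; green ×10^5 → 5700000 Ω.
Series: 9200000 + 5700000 = 14900000 Ω.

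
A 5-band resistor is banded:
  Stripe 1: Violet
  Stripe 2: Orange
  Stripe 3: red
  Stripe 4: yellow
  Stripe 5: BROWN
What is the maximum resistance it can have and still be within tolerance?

7393200 Ω

Violet → 7 (first significant figure)
Orange → 3 (second significant figure)
Red → 2 (third significant figure)
Yellow → ×10^4 multiplier
Brown → ±1% tolerance
732 × 10000 = 7320000 Ω
Maximum = 7320000 × (1 + 1/100) = 7393200 Ω.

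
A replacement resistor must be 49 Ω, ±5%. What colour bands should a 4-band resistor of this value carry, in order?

yellow, white, black, gold

49 Ω = 49 × 10^0.
4 → yellow
9 → white
Multiplier 10^0 → black.
±5% tolerance → gold.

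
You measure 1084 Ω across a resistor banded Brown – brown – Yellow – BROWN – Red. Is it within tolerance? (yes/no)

Brown → 1 (first significant figure)
Brown → 1 (second significant figure)
Yellow → 4 (third significant figure)
Brown → ×10 multiplier
Red → ±2% tolerance
114 × 10 = 1140 Ω
Allowed range: 1117.2 Ω to 1162.8 Ω.
1084 Ω lies outside that range.

no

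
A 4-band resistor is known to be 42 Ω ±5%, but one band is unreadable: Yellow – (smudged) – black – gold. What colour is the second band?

red

42 Ω = 42 × 10^0.
The second band gives digit 2 of the significand, and 2 is red.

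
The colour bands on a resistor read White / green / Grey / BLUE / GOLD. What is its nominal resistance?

958000000 Ω

White → 9 (first significant figure)
Green → 5 (second significant figure)
Grey → 8 (third significant figure)
Blue → ×10^6 multiplier
958 × 1000000 = 958000000 Ω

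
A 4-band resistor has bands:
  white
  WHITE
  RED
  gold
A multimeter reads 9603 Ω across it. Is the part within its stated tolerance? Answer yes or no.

White → 9 (first significant figure)
White → 9 (second significant figure)
Red → ×10^2 multiplier
Gold → ±5% tolerance
99 × 100 = 9900 Ω
Allowed range: 9405 Ω to 10395 Ω.
9603 Ω lies inside that range.

yes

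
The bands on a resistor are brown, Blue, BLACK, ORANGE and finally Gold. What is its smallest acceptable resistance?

152000 Ω

Brown → 1 (first significant figure)
Blue → 6 (second significant figure)
Black → 0 (third significant figure)
Orange → ×10^3 multiplier
Gold → ±5% tolerance
160 × 1000 = 160000 Ω
Smallest = 160000 × (1 − 5/100) = 152000 Ω.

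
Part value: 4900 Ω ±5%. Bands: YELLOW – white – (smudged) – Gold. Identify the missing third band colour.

4900 Ω = 49 × 10^2.
The third band is the multiplier, 10^2, which is red.

red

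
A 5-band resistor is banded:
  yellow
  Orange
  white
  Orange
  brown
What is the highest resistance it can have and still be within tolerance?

Yellow → 4 (first significant figure)
Orange → 3 (second significant figure)
White → 9 (third significant figure)
Orange → ×10^3 multiplier
Brown → ±1% tolerance
439 × 1000 = 439000 Ω
Highest = 439000 × (1 + 1/100) = 443390 Ω.

443390 Ω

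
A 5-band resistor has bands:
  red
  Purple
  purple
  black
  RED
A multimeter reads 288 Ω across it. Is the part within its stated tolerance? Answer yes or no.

Red → 2 (first significant figure)
Violet → 7 (second significant figure)
Violet → 7 (third significant figure)
Black → ×1 multiplier
Red → ±2% tolerance
277 × 1 = 277 Ω
Allowed range: 271.46 Ω to 282.54 Ω.
288 Ω lies outside that range.

no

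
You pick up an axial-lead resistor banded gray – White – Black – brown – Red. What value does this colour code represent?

Grey → 8 (first significant figure)
White → 9 (second significant figure)
Black → 0 (third significant figure)
Brown → ×10 multiplier
890 × 10 = 8900 Ω

8900 Ω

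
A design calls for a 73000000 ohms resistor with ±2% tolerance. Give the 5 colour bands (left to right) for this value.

73000000 Ω = 730 × 10^5.
7 → violet
3 → orange
0 → black
Multiplier 10^5 → green.
±2% tolerance → red.

violet, orange, black, green, red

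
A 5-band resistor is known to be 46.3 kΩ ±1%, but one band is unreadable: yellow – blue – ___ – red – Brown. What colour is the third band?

46300 Ω = 463 × 10^2.
The third band gives digit 3 of the significand, and 3 is orange.

orange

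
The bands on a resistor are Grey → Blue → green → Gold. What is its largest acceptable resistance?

Grey → 8 (first significant figure)
Blue → 6 (second significant figure)
Green → ×10^5 multiplier
Gold → ±5% tolerance
86 × 100000 = 8600000 Ω
Largest = 8600000 × (1 + 5/100) = 9030000 Ω.

9030000 Ω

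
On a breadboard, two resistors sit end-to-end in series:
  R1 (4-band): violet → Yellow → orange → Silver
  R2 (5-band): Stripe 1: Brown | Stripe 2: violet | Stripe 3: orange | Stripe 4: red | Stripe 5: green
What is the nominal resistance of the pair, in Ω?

91300 Ω

R1: violet, yellow → 74; orange ×10^3 → 74000 Ω.
R2: brown, violet, orange → 173; red ×10^2 → 17300 Ω.
Series: 74000 + 17300 = 91300 Ω.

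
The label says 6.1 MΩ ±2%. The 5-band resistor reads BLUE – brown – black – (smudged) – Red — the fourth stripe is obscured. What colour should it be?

yellow

6100000 Ω = 610 × 10^4.
The fourth band is the multiplier, 10^4, which is yellow.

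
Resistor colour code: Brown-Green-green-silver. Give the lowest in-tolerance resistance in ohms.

Brown → 1 (first significant figure)
Green → 5 (second significant figure)
Green → ×10^5 multiplier
Silver → ±10% tolerance
15 × 100000 = 1500000 Ω
Lowest = 1500000 × (1 − 10/100) = 1350000 Ω.

1350000 Ω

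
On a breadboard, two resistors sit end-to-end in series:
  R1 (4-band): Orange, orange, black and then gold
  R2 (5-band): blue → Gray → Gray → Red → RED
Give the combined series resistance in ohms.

R1: orange, orange → 33; black ×1 → 33 Ω.
R2: blue, grey, grey → 688; red ×10^2 → 68800 Ω.
Series: 33 + 68800 = 68833 Ω.

68833 Ω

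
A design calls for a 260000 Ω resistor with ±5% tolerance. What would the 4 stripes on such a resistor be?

260000 Ω = 26 × 10^4.
2 → red
6 → blue
Multiplier 10^4 → yellow.
±5% tolerance → gold.

red, blue, yellow, gold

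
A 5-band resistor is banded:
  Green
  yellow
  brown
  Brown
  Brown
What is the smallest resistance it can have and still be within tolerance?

Green → 5 (first significant figure)
Yellow → 4 (second significant figure)
Brown → 1 (third significant figure)
Brown → ×10 multiplier
Brown → ±1% tolerance
541 × 10 = 5410 Ω
Smallest = 5410 × (1 − 1/100) = 5355.9 Ω.

5355.9 Ω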